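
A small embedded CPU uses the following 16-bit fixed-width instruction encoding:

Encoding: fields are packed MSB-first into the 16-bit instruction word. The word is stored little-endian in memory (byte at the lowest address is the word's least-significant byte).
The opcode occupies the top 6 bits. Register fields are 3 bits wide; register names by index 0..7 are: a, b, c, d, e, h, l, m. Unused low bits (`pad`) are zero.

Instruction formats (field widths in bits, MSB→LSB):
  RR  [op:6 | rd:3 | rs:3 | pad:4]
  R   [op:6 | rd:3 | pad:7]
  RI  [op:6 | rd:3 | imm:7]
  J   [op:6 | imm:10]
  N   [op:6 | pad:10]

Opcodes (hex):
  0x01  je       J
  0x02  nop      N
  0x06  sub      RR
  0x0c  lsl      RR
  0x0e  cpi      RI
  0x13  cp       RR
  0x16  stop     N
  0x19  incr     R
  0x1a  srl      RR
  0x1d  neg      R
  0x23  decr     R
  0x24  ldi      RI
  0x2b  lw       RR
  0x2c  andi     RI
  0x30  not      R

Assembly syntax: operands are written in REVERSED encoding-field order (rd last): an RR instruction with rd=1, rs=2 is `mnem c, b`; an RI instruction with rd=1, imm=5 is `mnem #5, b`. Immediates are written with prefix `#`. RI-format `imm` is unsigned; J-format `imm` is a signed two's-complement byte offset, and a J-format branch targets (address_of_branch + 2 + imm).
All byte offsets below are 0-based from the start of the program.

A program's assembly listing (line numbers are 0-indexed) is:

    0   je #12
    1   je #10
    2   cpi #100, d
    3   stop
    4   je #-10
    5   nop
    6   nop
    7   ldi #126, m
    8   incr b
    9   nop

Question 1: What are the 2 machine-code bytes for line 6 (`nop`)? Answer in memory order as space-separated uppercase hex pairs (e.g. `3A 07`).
00 08

L6: nop op=0x2:6|pad=0:10 ⇒ 0x0800 ⇒ little 00 08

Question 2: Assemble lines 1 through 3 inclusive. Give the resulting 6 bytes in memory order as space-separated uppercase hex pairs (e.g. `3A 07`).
1. je fields op=0x1:6|imm=10:10 → word 040ah → 0a 04
2. cpi fields op=0xe:6|rd=3:3|imm=100:7 → word 39e4h → e4 39
3. stop fields op=0x16:6|pad=0:10 → word 5800h → 00 58

0A 04 E4 39 00 58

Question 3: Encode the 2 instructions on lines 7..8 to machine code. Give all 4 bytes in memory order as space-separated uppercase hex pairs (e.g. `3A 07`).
FE 93 80 64

7. ldi fields op=0x24:6|rd=7:3|imm=126:7 → word 93feh → fe 93
8. incr fields op=0x19:6|rd=1:3|pad=0:7 → word 6480h → 80 64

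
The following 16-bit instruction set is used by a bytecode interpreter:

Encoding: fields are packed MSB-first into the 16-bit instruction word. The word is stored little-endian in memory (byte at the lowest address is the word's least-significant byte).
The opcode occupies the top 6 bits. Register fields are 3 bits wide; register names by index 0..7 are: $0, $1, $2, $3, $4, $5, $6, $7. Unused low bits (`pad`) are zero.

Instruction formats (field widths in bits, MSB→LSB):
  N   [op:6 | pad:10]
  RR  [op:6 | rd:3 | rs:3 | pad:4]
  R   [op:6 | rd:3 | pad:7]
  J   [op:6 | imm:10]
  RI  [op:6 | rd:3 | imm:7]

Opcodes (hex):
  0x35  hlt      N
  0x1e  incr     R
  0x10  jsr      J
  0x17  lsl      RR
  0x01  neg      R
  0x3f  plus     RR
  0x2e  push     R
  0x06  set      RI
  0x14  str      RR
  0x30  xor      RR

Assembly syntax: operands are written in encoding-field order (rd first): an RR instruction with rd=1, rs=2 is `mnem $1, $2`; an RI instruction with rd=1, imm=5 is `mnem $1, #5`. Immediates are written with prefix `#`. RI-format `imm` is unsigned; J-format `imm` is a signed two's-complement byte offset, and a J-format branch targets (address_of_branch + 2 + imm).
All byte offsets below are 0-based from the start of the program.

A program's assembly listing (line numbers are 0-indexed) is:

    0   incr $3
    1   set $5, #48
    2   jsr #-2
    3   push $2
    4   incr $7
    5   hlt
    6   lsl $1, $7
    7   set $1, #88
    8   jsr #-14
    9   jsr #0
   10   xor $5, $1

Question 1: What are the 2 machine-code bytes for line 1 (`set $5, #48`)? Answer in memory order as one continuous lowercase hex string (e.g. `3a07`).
b01a

L1: set op=0x6:6|rd=5:3|imm=48:7 ⇒ 0x1ab0 ⇒ little b0 1a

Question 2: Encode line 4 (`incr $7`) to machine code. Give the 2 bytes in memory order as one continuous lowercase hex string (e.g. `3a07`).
line 4 (incr): pack op=0x1e:6|rd=7:3|pad=0:7 = 0x7b80; little→ 80 7b

807b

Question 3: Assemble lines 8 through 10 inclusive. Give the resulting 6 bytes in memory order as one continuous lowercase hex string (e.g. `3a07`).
f243004090c2

line 8 (jsr): pack op=0x10:6|imm=-14:10 = 0x43f2; little→ f2 43
line 9 (jsr): pack op=0x10:6|imm=0:10 = 0x4000; little→ 00 40
line 10 (xor): pack op=0x30:6|rd=5:3|rs=1:3|pad=0:4 = 0xc290; little→ 90 c2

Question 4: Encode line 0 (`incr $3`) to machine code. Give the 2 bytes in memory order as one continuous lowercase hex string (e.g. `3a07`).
0. incr fields op=0x1e:6|rd=3:3|pad=0:7 → word 7980h → 80 79

8079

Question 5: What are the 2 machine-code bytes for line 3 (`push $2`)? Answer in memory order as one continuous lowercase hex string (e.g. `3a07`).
00b9

line 3 (push): pack op=0x2e:6|rd=2:3|pad=0:7 = 0xb900; little→ 00 b9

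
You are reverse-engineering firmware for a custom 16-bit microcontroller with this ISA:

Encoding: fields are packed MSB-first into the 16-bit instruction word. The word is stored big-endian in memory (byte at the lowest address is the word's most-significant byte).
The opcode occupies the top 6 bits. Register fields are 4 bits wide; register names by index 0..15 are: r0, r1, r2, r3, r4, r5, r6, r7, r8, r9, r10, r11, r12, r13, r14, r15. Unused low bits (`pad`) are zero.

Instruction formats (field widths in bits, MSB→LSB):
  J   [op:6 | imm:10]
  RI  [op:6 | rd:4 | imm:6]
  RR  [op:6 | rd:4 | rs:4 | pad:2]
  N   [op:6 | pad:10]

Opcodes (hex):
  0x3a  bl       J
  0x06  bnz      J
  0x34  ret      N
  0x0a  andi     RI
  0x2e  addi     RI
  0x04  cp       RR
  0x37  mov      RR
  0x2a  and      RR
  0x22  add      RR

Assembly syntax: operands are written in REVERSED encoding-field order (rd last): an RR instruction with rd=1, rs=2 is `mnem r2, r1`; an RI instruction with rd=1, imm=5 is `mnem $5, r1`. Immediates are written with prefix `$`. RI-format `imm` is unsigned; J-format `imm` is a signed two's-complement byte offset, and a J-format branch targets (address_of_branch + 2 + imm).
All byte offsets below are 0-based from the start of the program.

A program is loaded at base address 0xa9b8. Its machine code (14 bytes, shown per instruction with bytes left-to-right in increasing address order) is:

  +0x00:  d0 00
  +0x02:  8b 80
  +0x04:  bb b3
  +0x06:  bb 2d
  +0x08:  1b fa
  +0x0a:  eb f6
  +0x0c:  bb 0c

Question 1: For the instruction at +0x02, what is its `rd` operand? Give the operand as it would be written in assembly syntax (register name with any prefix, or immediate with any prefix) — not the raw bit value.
[02] 8b 80 → 0x8b80
  opcode bits[15:10]=0x22: add/RR
  [9:6] rd=14 = r14
  [5:2] rs=0 = r0

r14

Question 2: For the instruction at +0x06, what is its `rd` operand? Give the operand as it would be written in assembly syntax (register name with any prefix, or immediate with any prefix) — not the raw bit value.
@+06  big-endian(bb 2d) = 0xbb2d
  opcode bits[15:10]=0x2e: addi/RI
  [9:6] rd=12 = r12
  [5:0] imm=45 = $45

r12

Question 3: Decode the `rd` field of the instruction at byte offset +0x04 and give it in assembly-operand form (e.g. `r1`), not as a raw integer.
+0x04: bb b3 ⇒ word 0xbbb3 (big)
  top 6b → 0x2e → addi [RI]
  [9:6] rd=14 = r14
  [5:0] imm=51 = $51

r14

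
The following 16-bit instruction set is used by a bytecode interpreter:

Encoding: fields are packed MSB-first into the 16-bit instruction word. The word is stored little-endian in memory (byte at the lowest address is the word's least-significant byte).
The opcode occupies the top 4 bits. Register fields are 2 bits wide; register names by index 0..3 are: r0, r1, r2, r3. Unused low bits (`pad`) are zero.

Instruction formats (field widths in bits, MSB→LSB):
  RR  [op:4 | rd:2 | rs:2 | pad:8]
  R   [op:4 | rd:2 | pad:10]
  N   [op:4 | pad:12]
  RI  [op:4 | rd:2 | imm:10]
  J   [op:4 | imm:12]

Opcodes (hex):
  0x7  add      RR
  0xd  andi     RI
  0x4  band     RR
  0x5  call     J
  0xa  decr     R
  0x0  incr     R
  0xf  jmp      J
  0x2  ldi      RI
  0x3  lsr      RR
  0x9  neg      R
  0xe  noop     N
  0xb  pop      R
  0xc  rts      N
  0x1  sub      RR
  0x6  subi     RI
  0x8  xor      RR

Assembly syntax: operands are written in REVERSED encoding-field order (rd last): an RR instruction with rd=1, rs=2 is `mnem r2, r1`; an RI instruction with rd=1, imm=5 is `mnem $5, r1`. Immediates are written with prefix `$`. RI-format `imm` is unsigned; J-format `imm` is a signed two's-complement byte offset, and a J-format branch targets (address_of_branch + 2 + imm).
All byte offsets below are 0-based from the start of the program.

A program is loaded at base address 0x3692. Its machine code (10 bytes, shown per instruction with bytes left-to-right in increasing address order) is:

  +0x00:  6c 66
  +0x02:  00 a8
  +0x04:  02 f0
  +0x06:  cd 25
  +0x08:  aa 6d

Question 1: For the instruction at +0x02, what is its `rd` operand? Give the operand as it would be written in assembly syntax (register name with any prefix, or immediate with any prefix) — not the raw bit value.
r2

+0x02: 00 a8 ⇒ word 0xa800 (little)
  opcode bits[15:12]=0xa: decr/R
  [11:10] rd=2 = r2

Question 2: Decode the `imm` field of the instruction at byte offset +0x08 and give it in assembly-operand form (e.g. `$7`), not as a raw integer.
$426

off 0x08: read aa 6d as little → 0x6daa
  opcode bits[15:12]=0x6: subi/RI
  rd: (w>>10)&0x3=0x3 → r3
  imm: (w>>0)&0x3ff=0x1aa → $426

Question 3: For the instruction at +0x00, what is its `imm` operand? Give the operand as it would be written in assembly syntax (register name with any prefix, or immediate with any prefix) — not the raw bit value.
$620

@+00  little-endian(6c 66) = 0x666c
  opcode bits[15:12]=0x6: subi/RI
  [11:10] rd=1 = r1
  [9:0] imm=620 = $620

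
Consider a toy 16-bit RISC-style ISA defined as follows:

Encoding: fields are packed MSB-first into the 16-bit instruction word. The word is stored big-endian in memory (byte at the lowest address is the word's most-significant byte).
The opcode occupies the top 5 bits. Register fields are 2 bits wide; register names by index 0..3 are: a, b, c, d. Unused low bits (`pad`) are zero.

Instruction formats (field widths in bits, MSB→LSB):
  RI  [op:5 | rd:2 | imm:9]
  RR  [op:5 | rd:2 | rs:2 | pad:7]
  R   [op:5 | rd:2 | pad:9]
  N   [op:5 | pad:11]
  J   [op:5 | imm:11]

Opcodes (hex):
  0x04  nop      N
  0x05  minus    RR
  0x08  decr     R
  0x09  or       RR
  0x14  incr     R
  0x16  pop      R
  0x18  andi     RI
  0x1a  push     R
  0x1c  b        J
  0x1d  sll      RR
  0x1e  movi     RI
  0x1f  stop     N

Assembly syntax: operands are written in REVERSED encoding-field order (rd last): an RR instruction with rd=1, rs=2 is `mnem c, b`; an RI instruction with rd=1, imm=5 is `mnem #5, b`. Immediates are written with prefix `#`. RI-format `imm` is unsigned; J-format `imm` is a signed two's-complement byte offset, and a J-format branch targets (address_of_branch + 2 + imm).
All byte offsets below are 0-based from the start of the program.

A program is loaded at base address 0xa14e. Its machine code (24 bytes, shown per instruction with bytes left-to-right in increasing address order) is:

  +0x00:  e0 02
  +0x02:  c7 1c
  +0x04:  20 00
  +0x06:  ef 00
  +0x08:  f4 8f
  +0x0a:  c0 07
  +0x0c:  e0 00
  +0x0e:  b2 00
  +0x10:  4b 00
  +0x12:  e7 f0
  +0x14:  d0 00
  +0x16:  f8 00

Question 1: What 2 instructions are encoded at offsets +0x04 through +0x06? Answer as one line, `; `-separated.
nop; sll c, d

@+04  big-endian(20 00) = 0x2000
  top 5b → 0x4 → nop [N]
@+06  big-endian(ef 00) = 0xef00
  top 5b → 0x1d → sll [RR]
  [10:9] rd=3 = d
  [8:7] rs=2 = c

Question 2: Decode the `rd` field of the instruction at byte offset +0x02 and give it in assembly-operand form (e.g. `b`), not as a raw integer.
off 0x02: read c7 1c as big → 0xc71c
  top 5b → 0x18 → andi [RI]
  rd: (w>>9)&0x3=0x3 → d
  imm: (w>>0)&0x1ff=0x11c → #284

d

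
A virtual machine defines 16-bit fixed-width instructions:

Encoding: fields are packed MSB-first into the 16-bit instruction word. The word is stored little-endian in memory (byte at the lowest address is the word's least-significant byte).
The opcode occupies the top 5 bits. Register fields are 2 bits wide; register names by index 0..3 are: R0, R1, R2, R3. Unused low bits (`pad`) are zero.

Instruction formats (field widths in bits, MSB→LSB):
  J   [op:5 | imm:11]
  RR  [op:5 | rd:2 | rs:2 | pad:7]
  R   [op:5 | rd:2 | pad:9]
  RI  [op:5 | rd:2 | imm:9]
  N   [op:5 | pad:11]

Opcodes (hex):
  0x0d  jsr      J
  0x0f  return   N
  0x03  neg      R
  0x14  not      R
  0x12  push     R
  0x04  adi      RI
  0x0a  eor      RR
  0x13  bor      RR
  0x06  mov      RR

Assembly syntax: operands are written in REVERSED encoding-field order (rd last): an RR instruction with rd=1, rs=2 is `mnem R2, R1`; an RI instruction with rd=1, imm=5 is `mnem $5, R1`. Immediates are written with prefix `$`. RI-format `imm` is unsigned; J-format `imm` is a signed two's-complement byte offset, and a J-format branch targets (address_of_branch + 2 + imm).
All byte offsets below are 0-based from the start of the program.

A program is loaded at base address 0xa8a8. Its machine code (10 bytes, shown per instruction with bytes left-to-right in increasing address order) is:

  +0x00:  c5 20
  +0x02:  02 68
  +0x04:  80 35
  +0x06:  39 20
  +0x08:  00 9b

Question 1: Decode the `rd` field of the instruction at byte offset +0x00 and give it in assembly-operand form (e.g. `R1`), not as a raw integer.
R0

@+00  little-endian(c5 20) = 0x20c5
  op=0x20c5>>11=0x4 ⇒ adi (RI)
  [10:9] rd=0 = R0
  [8:0] imm=197 = $197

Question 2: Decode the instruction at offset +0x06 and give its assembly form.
adi $57, R0

@+06  little-endian(39 20) = 0x2039
  opcode bits[15:11]=0x4: adi/RI
  rd@[10:9]=0x0 ⇒ R0
  imm@[8:0]=0x39 ⇒ $57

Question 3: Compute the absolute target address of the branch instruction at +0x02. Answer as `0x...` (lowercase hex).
[02] 02 68 → 0x6802
  op=0x6802>>11=0xd ⇒ jsr (J)
  imm@[10:0]=0x2 ⇒ $2
  target = base 0xa8a8 + off 0x02 + 2 + imm 2 = 0xa8ae

0xa8ae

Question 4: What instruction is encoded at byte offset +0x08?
bor R2, R1

@+08  little-endian(00 9b) = 0x9b00
  top 5b → 0x13 → bor [RR]
  rd@[10:9]=0x1 ⇒ R1
  rs@[8:7]=0x2 ⇒ R2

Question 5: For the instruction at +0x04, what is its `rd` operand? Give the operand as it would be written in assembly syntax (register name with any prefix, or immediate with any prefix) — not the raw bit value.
off 0x04: read 80 35 as little → 0x3580
  top 5b → 0x6 → mov [RR]
  rd: (w>>9)&0x3=0x2 → R2
  rs: (w>>7)&0x3=0x3 → R3

R2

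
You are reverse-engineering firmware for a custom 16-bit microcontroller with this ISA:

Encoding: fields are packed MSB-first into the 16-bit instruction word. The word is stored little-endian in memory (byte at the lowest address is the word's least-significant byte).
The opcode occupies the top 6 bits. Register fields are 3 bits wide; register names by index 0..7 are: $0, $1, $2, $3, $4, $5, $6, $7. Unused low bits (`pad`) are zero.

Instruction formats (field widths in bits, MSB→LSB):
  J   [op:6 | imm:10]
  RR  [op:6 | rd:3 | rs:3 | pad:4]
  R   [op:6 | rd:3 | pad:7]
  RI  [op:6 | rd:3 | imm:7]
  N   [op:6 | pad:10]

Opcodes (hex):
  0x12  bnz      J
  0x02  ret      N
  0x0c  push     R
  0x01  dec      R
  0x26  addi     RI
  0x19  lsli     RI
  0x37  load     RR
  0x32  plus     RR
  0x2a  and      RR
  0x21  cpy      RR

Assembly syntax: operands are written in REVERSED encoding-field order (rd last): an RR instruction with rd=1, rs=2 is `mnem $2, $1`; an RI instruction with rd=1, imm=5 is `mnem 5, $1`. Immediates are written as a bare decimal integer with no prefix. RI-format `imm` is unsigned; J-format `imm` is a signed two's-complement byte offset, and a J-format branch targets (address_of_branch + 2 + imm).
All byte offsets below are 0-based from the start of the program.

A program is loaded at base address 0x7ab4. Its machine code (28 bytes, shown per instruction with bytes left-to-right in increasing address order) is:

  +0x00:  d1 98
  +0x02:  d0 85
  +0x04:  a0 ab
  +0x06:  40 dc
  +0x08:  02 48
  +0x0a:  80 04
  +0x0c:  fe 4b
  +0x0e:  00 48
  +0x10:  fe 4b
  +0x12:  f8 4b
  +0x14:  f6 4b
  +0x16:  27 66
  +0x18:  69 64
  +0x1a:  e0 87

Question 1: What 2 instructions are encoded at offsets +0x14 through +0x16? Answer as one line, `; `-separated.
+0x14: f6 4b ⇒ word 0x4bf6 (little)
  opcode bits[15:10]=0x12: bnz/J
  [9:0] imm=1014 (s10→-10) = -10
+0x16: 27 66 ⇒ word 0x6627 (little)
  opcode bits[15:10]=0x19: lsli/RI
  [9:7] rd=4 = $4
  [6:0] imm=39 = 39

bnz -10; lsli 39, $4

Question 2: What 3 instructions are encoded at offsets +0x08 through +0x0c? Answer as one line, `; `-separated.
bnz 2; dec $1; bnz -2

+0x08: 02 48 ⇒ word 0x4802 (little)
  top 6b → 0x12 → bnz [J]
  imm: (w>>0)&0x3ff=0x2 → 2
+0x0a: 80 04 ⇒ word 0x0480 (little)
  top 6b → 0x1 → dec [R]
  rd: (w>>7)&0x7=0x1 → $1
+0x0c: fe 4b ⇒ word 0x4bfe (little)
  top 6b → 0x12 → bnz [J]
  imm: (w>>0)&0x3ff=0x3fe (s10→-2) → -2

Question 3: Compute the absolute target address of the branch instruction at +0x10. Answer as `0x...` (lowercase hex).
[10] fe 4b → 0x4bfe
  opcode bits[15:10]=0x12: bnz/J
  [9:0] imm=1022 (s10→-2) = -2
  target = base 0x7ab4 + off 0x10 + 2 + imm -2 = 0x7ac4

0x7ac4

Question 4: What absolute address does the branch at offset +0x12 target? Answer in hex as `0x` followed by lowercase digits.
0x7ac0

@+12  little-endian(f8 4b) = 0x4bf8
  op=0x4bf8>>10=0x12 ⇒ bnz (J)
  [9:0] imm=1016 (s10→-8) = -8
  target = base 0x7ab4 + off 0x12 + 2 + imm -8 = 0x7ac0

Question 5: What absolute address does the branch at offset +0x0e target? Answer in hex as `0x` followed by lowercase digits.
off 0x0e: read 00 48 as little → 0x4800
  op=0x4800>>10=0x12 ⇒ bnz (J)
  [9:0] imm=0 = 0
  target = base 0x7ab4 + off 0x0e + 2 + imm 0 = 0x7ac4

0x7ac4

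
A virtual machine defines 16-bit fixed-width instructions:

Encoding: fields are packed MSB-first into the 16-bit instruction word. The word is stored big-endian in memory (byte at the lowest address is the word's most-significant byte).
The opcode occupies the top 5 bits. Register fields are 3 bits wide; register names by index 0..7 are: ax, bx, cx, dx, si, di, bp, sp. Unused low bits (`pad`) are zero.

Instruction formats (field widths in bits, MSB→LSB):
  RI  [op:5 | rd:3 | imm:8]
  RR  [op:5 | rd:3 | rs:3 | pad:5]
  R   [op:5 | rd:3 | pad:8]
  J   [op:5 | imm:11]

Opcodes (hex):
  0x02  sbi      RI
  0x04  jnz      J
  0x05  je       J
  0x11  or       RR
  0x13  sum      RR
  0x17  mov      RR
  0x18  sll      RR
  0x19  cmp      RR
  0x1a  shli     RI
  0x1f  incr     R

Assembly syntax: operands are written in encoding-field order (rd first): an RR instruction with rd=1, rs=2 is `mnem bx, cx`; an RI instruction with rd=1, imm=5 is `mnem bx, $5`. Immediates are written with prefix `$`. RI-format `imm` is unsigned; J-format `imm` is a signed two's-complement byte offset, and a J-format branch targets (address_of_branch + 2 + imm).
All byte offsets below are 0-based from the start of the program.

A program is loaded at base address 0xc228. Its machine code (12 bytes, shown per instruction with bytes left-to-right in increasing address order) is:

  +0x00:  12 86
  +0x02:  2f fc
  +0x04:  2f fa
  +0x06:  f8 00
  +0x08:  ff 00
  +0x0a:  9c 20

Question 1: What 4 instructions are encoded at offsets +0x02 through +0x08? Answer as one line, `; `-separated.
+0x02: 2f fc ⇒ word 0x2ffc (big)
  top 5b → 0x5 → je [J]
  [10:0] imm=2044 (s11→-4) = $-4
+0x04: 2f fa ⇒ word 0x2ffa (big)
  top 5b → 0x5 → je [J]
  [10:0] imm=2042 (s11→-6) = $-6
+0x06: f8 00 ⇒ word 0xf800 (big)
  top 5b → 0x1f → incr [R]
  [10:8] rd=0 = ax
+0x08: ff 00 ⇒ word 0xff00 (big)
  top 5b → 0x1f → incr [R]
  [10:8] rd=7 = sp

je $-4; je $-6; incr ax; incr sp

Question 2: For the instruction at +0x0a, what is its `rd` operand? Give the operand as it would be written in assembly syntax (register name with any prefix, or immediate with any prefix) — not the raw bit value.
si

[0a] 9c 20 → 0x9c20
  top 5b → 0x13 → sum [RR]
  [10:8] rd=4 = si
  [7:5] rs=1 = bx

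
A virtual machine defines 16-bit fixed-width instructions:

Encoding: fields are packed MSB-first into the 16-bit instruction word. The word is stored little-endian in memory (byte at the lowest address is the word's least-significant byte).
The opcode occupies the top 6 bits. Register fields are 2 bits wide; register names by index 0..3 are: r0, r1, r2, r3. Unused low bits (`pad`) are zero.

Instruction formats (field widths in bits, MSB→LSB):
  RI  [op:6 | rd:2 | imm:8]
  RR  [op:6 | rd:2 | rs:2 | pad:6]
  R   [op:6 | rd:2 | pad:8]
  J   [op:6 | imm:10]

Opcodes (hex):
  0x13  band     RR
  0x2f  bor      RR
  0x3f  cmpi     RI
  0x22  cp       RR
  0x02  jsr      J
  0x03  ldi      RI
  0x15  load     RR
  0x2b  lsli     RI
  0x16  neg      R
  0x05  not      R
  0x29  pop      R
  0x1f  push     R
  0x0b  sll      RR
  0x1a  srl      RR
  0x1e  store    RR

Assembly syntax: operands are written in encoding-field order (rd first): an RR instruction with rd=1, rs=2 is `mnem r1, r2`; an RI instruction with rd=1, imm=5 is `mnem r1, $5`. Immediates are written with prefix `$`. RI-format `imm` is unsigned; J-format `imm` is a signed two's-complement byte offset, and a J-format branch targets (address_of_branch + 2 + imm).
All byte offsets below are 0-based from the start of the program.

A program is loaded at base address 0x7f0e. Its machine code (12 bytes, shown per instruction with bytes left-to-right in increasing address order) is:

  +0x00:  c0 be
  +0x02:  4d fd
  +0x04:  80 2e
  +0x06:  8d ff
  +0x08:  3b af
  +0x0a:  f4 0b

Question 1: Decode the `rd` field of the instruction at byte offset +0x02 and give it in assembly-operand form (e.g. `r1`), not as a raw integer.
r1

@+02  little-endian(4d fd) = 0xfd4d
  opcode bits[15:10]=0x3f: cmpi/RI
  rd: (w>>8)&0x3=0x1 → r1
  imm: (w>>0)&0xff=0x4d → $77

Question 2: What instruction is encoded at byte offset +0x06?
cmpi r3, $141

off 0x06: read 8d ff as little → 0xff8d
  op=0xff8d>>10=0x3f ⇒ cmpi (RI)
  rd@[9:8]=0x3 ⇒ r3
  imm@[7:0]=0x8d ⇒ $141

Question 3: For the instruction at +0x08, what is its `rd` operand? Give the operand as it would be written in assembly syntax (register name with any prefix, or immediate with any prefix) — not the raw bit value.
r3

+0x08: 3b af ⇒ word 0xaf3b (little)
  opcode bits[15:10]=0x2b: lsli/RI
  [9:8] rd=3 = r3
  [7:0] imm=59 = $59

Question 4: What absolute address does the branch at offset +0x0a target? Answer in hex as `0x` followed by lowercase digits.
0x7f0e

+0x0a: f4 0b ⇒ word 0x0bf4 (little)
  top 6b → 0x2 → jsr [J]
  imm@[9:0]=0x3f4 (s10→-12) ⇒ $-12
  target = base 0x7f0e + off 0x0a + 2 + imm -12 = 0x7f0e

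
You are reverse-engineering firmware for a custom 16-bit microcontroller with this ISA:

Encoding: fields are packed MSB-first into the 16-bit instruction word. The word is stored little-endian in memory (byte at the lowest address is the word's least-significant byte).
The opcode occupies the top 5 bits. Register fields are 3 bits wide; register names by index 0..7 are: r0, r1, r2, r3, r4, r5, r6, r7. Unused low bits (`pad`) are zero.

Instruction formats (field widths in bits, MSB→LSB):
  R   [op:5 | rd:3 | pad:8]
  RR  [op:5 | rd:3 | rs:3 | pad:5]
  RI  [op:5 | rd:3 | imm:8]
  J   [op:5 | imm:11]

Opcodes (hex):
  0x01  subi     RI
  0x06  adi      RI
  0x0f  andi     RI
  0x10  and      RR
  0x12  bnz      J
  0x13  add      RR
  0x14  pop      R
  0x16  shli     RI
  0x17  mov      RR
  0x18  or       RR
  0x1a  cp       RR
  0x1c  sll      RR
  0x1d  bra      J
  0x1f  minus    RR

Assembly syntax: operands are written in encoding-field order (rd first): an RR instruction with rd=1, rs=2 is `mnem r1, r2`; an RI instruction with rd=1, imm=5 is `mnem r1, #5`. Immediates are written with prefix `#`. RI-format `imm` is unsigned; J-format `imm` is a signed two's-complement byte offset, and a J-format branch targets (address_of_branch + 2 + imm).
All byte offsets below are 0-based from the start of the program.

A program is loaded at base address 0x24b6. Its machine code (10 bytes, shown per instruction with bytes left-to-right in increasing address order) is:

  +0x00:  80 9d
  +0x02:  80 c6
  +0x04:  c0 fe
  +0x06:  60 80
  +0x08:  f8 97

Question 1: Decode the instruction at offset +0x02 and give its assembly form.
off 0x02: read 80 c6 as little → 0xc680
  top 5b → 0x18 → or [RR]
  [10:8] rd=6 = r6
  [7:5] rs=4 = r4

or r6, r4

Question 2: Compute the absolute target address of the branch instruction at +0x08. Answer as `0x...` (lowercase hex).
0x24b8

[08] f8 97 → 0x97f8
  opcode bits[15:11]=0x12: bnz/J
  imm: (w>>0)&0x7ff=0x7f8 (s11→-8) → #-8
  target = base 0x24b6 + off 0x08 + 2 + imm -8 = 0x24b8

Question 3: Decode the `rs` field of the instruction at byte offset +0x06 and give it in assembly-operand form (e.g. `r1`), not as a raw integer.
@+06  little-endian(60 80) = 0x8060
  op=0x8060>>11=0x10 ⇒ and (RR)
  rd@[10:8]=0x0 ⇒ r0
  rs@[7:5]=0x3 ⇒ r3

r3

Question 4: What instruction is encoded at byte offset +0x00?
@+00  little-endian(80 9d) = 0x9d80
  op=0x9d80>>11=0x13 ⇒ add (RR)
  rd: (w>>8)&0x7=0x5 → r5
  rs: (w>>5)&0x7=0x4 → r4

add r5, r4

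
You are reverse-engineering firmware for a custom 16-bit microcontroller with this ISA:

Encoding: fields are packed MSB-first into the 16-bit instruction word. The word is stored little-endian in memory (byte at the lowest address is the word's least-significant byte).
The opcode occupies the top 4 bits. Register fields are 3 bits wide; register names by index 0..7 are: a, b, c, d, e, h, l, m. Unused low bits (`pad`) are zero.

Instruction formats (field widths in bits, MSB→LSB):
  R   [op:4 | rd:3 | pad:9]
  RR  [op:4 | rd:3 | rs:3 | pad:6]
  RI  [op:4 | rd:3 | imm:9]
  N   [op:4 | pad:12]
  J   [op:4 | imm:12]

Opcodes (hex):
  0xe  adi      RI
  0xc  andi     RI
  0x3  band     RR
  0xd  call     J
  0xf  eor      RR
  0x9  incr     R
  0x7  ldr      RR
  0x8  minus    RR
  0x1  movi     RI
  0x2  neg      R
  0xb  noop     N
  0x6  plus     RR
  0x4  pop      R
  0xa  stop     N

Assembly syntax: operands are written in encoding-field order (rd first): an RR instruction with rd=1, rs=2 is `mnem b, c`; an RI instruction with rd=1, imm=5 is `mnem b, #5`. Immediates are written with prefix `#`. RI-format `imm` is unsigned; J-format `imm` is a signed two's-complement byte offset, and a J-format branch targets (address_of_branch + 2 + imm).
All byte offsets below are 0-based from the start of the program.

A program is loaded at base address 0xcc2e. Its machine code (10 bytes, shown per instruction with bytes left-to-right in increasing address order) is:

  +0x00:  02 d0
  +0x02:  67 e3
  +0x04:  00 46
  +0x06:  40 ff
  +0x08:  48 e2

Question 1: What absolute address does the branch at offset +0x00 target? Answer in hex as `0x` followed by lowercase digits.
[00] 02 d0 → 0xd002
  op=0xd002>>12=0xd ⇒ call (J)
  imm: (w>>0)&0xfff=0x2 → #2
  target = base 0xcc2e + off 0x00 + 2 + imm 2 = 0xcc32

0xcc32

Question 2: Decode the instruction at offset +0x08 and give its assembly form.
off 0x08: read 48 e2 as little → 0xe248
  op=0xe248>>12=0xe ⇒ adi (RI)
  [11:9] rd=1 = b
  [8:0] imm=72 = #72

adi b, #72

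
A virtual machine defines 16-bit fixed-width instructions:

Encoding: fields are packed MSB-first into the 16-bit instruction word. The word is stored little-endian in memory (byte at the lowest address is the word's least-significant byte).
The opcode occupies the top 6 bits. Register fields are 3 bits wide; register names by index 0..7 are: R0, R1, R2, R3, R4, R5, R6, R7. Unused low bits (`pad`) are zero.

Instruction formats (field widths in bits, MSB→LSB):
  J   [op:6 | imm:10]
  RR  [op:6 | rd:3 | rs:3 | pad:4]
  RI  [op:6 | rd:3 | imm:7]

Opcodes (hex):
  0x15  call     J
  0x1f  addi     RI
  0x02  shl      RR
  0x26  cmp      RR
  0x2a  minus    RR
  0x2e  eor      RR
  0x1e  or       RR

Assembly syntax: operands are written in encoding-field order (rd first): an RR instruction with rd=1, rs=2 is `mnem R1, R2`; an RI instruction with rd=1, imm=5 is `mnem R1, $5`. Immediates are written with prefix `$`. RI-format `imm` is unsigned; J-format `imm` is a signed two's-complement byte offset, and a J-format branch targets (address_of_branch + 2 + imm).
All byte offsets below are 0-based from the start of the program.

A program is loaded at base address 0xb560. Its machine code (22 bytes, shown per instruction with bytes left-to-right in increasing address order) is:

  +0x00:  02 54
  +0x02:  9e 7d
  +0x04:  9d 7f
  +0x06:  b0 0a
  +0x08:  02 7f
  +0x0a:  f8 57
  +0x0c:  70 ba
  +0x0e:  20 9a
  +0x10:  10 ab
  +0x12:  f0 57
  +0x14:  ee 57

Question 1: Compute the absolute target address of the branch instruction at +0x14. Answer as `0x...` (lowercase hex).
0xb564

+0x14: ee 57 ⇒ word 0x57ee (little)
  top 6b → 0x15 → call [J]
  imm: (w>>0)&0x3ff=0x3ee (s10→-18) → $-18
  target = base 0xb560 + off 0x14 + 2 + imm -18 = 0xb564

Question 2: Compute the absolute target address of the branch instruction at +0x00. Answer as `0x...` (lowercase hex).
0xb564

+0x00: 02 54 ⇒ word 0x5402 (little)
  opcode bits[15:10]=0x15: call/J
  [9:0] imm=2 = $2
  target = base 0xb560 + off 0x00 + 2 + imm 2 = 0xb564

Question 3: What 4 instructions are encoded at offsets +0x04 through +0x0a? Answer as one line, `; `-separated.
addi R7, $29; shl R5, R3; addi R6, $2; call $-8

[04] 9d 7f → 0x7f9d
  top 6b → 0x1f → addi [RI]
  rd: (w>>7)&0x7=0x7 → R7
  imm: (w>>0)&0x7f=0x1d → $29
[06] b0 0a → 0x0ab0
  top 6b → 0x2 → shl [RR]
  rd: (w>>7)&0x7=0x5 → R5
  rs: (w>>4)&0x7=0x3 → R3
[08] 02 7f → 0x7f02
  top 6b → 0x1f → addi [RI]
  rd: (w>>7)&0x7=0x6 → R6
  imm: (w>>0)&0x7f=0x2 → $2
[0a] f8 57 → 0x57f8
  top 6b → 0x15 → call [J]
  imm: (w>>0)&0x3ff=0x3f8 (s10→-8) → $-8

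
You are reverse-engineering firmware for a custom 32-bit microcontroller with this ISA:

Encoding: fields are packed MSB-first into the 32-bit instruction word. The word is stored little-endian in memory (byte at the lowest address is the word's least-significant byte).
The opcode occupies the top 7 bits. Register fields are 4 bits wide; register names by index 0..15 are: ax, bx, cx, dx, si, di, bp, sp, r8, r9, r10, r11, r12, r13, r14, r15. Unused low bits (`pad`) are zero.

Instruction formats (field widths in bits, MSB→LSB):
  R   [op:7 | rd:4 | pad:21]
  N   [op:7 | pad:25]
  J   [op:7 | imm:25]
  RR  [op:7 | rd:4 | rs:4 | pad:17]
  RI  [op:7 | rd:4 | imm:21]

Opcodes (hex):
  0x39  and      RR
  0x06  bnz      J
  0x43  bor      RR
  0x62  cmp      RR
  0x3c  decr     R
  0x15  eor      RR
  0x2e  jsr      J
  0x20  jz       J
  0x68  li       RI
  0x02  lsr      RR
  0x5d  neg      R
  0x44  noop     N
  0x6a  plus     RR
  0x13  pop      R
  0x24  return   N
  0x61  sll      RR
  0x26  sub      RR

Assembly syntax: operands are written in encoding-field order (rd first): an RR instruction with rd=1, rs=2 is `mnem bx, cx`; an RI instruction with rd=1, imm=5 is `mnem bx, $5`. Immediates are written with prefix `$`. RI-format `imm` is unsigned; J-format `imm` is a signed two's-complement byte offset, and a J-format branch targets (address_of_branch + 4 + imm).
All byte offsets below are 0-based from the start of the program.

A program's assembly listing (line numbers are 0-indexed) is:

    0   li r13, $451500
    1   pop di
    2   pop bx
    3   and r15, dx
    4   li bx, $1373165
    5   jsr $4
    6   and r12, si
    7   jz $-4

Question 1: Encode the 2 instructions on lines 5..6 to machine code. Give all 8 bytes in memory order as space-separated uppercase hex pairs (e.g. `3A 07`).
04 00 00 5C 00 00 88 73

5. jsr fields op=0x2e:7|imm=4:25 → word 5c000004h → 04 00 00 5c
6. and fields op=0x39:7|rd=12:4|rs=4:4|pad=0:17 → word 73880000h → 00 00 88 73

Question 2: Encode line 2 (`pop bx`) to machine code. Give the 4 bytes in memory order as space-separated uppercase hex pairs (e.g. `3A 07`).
2. pop fields op=0x13:7|rd=1:4|pad=0:21 → word 26200000h → 00 00 20 26

00 00 20 26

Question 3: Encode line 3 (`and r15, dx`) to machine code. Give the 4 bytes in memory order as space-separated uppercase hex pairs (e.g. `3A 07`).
3. and fields op=0x39:7|rd=15:4|rs=3:4|pad=0:17 → word 73e60000h → 00 00 e6 73

00 00 E6 73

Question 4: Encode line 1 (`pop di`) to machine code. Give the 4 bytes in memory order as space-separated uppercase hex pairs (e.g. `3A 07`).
1. pop fields op=0x13:7|rd=5:4|pad=0:21 → word 26a00000h → 00 00 a0 26

00 00 A0 26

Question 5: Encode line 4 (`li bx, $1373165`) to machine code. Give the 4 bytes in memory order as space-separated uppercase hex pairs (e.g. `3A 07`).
4. li fields op=0x68:7|rd=1:4|imm=1373165:21 → word d034f3edh → ed f3 34 d0

ED F3 34 D0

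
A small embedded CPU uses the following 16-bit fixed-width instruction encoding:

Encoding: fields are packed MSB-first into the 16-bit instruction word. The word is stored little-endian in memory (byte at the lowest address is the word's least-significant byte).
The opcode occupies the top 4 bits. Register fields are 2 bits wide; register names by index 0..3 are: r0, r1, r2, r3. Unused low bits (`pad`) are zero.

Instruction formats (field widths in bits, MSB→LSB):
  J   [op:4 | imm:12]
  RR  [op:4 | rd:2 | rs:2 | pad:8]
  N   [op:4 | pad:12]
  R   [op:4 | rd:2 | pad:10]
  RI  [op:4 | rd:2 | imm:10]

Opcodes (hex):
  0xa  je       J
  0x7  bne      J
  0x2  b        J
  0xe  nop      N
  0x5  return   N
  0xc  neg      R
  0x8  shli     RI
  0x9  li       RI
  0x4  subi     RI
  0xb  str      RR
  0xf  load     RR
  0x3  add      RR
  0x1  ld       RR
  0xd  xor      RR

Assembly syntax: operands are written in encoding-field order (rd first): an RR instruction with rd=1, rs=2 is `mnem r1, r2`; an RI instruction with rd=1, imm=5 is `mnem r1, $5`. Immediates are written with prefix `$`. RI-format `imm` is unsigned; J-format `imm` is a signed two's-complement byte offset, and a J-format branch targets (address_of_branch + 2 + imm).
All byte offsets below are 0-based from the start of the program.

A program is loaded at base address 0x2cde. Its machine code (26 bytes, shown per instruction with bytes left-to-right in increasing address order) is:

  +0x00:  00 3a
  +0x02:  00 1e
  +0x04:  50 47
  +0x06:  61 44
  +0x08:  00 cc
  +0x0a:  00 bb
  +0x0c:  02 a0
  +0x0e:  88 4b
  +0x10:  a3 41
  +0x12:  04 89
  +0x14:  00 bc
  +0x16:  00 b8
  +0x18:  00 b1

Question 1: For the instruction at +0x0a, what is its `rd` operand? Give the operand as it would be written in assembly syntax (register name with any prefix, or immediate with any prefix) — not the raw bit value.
r2

@+0a  little-endian(00 bb) = 0xbb00
  top 4b → 0xb → str [RR]
  [11:10] rd=2 = r2
  [9:8] rs=3 = r3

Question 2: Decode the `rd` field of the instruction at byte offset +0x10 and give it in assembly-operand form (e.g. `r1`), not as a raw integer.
r0

[10] a3 41 → 0x41a3
  top 4b → 0x4 → subi [RI]
  rd: (w>>10)&0x3=0x0 → r0
  imm: (w>>0)&0x3ff=0x1a3 → $419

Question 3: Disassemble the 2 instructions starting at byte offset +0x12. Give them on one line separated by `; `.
shli r2, $260; str r3, r0

[12] 04 89 → 0x8904
  op=0x8904>>12=0x8 ⇒ shli (RI)
  rd: (w>>10)&0x3=0x2 → r2
  imm: (w>>0)&0x3ff=0x104 → $260
[14] 00 bc → 0xbc00
  op=0xbc00>>12=0xb ⇒ str (RR)
  rd: (w>>10)&0x3=0x3 → r3
  rs: (w>>8)&0x3=0x0 → r0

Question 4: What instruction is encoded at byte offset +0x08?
neg r3

+0x08: 00 cc ⇒ word 0xcc00 (little)
  op=0xcc00>>12=0xc ⇒ neg (R)
  [11:10] rd=3 = r3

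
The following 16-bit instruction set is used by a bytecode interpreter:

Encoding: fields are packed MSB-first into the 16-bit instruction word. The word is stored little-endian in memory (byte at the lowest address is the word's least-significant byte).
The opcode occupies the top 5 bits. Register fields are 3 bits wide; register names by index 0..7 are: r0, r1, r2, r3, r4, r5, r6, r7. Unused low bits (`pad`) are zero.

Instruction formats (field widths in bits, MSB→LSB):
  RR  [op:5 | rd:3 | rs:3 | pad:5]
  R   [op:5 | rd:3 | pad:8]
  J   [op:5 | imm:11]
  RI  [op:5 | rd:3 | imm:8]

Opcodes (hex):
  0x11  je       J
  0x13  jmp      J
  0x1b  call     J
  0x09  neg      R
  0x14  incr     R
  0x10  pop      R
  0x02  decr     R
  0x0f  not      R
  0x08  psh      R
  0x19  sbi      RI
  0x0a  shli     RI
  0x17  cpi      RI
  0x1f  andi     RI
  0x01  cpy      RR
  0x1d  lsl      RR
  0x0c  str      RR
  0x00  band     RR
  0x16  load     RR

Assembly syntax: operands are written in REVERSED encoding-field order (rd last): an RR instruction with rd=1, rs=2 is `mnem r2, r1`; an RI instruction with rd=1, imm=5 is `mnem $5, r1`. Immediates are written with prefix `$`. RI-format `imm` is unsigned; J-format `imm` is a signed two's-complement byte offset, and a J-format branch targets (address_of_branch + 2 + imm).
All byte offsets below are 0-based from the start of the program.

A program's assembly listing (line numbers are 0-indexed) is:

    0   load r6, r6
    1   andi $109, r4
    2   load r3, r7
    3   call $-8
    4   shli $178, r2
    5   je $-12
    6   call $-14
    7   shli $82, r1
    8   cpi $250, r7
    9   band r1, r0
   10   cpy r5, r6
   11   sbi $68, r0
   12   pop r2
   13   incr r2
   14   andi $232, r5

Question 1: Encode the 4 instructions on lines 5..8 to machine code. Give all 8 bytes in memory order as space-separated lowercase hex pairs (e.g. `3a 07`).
f4 8f f2 df 52 51 fa bf

5. je fields op=0x11:5|imm=-12:11 → word 8ff4h → f4 8f
6. call fields op=0x1b:5|imm=-14:11 → word dff2h → f2 df
7. shli fields op=0xa:5|rd=1:3|imm=82:8 → word 5152h → 52 51
8. cpi fields op=0x17:5|rd=7:3|imm=250:8 → word bffah → fa bf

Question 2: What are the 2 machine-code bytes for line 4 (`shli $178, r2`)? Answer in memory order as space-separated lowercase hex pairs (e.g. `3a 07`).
L4: shli op=0xa:5|rd=2:3|imm=178:8 ⇒ 0x52b2 ⇒ little b2 52

b2 52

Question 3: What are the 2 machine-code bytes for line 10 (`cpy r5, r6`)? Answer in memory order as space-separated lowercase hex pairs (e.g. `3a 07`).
line 10 (cpy): pack op=0x1:5|rd=6:3|rs=5:3|pad=0:5 = 0x0ea0; little→ a0 0e

a0 0e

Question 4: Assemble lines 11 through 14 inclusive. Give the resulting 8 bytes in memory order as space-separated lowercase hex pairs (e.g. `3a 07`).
line 11 (sbi): pack op=0x19:5|rd=0:3|imm=68:8 = 0xc844; little→ 44 c8
line 12 (pop): pack op=0x10:5|rd=2:3|pad=0:8 = 0x8200; little→ 00 82
line 13 (incr): pack op=0x14:5|rd=2:3|pad=0:8 = 0xa200; little→ 00 a2
line 14 (andi): pack op=0x1f:5|rd=5:3|imm=232:8 = 0xfde8; little→ e8 fd

44 c8 00 82 00 a2 e8 fd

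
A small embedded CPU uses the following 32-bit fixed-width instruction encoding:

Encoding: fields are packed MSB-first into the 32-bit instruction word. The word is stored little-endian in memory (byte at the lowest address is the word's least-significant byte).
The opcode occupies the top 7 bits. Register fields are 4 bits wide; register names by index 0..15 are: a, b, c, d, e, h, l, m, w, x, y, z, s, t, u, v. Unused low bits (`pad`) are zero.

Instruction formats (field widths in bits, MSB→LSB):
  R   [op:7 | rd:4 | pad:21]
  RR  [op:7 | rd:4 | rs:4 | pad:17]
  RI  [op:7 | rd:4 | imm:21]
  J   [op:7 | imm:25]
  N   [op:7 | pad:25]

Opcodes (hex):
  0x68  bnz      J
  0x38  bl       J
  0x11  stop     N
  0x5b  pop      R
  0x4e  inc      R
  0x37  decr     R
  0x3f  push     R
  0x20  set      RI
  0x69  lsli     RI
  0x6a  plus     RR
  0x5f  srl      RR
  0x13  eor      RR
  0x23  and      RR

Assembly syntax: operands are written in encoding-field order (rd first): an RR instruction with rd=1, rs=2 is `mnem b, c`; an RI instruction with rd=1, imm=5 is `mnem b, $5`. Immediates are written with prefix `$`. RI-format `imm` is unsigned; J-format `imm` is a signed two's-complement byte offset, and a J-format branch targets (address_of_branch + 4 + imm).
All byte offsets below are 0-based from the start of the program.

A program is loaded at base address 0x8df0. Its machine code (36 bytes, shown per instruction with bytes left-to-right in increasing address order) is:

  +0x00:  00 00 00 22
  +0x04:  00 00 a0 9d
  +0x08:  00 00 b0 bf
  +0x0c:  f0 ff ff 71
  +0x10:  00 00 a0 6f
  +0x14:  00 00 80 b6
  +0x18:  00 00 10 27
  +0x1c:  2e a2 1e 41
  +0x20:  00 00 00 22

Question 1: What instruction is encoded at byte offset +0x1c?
@+1c  little-endian(2e a2 1e 41) = 0x411ea22e
  opcode bits[31:25]=0x20: set/RI
  rd@[24:21]=0x8 ⇒ w
  imm@[20:0]=0x1ea22e ⇒ $2007598

set w, $2007598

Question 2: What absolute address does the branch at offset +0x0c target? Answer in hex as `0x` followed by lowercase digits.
0x8df0

[0c] f0 ff ff 71 → 0x71fffff0
  op=0x71fffff0>>25=0x38 ⇒ bl (J)
  imm: (w>>0)&0x1ffffff=0x1fffff0 (s25→-16) → $-16
  target = base 0x8df0 + off 0x0c + 4 + imm -16 = 0x8df0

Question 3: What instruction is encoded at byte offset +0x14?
@+14  little-endian(00 00 80 b6) = 0xb6800000
  op=0xb6800000>>25=0x5b ⇒ pop (R)
  [24:21] rd=4 = e

pop e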